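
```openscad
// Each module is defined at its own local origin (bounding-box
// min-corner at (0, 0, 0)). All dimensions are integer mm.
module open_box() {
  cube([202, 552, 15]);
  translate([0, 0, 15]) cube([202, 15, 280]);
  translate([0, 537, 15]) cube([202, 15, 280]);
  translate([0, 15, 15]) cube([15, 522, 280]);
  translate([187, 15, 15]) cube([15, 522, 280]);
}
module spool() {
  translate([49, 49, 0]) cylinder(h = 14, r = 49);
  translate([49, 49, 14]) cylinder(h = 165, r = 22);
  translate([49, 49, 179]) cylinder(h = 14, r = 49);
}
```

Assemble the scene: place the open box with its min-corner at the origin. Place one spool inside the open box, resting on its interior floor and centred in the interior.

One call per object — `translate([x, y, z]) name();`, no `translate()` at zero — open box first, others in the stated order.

open_box();
translate([52, 227, 15]) spool();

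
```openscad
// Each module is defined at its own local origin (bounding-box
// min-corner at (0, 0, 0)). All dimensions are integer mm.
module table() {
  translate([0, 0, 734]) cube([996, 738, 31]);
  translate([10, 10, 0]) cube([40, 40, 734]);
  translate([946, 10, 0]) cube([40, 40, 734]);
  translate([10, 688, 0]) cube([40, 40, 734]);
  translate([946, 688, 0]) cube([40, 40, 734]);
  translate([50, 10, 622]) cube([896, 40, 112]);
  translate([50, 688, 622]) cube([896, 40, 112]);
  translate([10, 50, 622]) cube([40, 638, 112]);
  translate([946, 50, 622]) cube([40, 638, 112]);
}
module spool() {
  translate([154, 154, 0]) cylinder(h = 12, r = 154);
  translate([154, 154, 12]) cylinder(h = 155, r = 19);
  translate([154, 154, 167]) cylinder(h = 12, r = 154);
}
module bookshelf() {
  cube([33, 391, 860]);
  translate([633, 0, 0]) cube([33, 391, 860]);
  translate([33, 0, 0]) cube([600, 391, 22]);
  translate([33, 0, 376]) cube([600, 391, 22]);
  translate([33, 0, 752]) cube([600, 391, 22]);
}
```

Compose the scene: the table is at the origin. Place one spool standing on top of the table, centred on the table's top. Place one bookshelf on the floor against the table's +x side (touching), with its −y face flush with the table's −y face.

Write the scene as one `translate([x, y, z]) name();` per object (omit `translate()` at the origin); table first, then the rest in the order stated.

table();
translate([344, 215, 765]) spool();
translate([996, 0, 0]) bookshelf();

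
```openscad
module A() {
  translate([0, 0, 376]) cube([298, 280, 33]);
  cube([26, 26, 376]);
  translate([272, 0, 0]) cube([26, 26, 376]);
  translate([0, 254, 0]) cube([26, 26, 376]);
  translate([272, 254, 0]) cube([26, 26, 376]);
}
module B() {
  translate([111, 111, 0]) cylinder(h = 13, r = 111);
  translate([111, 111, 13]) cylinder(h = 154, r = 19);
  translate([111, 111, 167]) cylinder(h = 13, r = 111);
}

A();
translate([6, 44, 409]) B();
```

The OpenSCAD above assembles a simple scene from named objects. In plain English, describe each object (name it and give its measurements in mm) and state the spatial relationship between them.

A is a simple wooden stool: a rectangular seat 298 mm (x) by 280 mm (y), 33 mm thick, top face at z = 409 mm, on four square legs, each 26×26 mm in cross-section. The legs rest on z = 0, each flush with a corner of the seat.

B is a spool: two coaxial disc flanges of radius 111 mm and thickness 13 mm, joined by a core cylinder of radius 19 mm and height 154 mm. The lower flange rests on z = 0 and the three cylinders share a vertical axis.

The spool is on top of the stool.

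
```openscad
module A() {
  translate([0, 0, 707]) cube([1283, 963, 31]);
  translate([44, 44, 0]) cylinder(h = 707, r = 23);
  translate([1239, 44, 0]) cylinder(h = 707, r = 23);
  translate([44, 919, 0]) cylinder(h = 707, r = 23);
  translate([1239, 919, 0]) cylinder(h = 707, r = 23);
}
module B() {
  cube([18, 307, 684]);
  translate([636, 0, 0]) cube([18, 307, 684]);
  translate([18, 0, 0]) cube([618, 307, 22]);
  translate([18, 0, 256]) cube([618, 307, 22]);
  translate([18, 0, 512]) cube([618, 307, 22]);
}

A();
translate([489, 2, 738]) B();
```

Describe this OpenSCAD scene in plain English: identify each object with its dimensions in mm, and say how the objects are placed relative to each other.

A is a table with a 1283×963 mm rectangular top, 31 mm thick, top surface at z = 738 mm, supported by four round legs of 46 mm diameter, each leg's bounding box inset 21 mm from the nearest pair of top edges, running from the floor.

B is a bookshelf 654 mm wide overall, 307 mm deep and 684 mm tall. The two sides are 18 mm thick vertical panels. 3 horizontal shelves of 22 mm thickness span between the inner faces of the sides; the lowest shelf sits on the floor and shelves are stacked with a clear vertical gap of 234 mm between each pair.

The bookshelf is on top of the table.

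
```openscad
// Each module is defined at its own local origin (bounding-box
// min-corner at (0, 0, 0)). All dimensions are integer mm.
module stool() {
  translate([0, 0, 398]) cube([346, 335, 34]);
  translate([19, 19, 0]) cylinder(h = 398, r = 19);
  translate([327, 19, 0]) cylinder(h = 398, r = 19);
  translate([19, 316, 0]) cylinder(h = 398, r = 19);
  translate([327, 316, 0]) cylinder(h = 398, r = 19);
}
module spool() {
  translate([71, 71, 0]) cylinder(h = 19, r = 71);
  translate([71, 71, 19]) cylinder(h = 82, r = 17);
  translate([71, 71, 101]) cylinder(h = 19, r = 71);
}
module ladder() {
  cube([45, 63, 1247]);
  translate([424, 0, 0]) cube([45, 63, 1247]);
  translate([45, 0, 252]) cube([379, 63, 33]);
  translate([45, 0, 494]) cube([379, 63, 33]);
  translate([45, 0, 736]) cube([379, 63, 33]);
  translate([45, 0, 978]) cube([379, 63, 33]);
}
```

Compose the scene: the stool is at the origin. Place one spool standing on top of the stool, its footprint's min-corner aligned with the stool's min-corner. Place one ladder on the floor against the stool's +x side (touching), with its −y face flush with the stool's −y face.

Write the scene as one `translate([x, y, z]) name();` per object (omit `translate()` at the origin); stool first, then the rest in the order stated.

stool();
translate([0, 0, 432]) spool();
translate([346, 0, 0]) ladder();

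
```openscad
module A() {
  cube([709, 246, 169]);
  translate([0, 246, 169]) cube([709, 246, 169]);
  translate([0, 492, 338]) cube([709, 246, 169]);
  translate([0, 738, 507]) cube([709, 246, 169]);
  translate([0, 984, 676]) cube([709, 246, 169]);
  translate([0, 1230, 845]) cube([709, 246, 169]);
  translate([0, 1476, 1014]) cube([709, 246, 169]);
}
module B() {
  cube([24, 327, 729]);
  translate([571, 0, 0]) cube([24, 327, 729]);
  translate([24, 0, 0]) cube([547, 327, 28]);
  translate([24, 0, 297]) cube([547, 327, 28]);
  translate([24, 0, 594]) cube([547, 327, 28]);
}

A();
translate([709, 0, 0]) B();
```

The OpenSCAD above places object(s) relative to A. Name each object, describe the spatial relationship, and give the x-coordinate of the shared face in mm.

A is a staircase. B is a bookshelf. The bookshelf is against the staircase's +x side, with their −y faces flush. The x-coordinate of the shared face is 709 mm.

The staircase's +x face and the bookshelf's −x face are both at x = 709 mm.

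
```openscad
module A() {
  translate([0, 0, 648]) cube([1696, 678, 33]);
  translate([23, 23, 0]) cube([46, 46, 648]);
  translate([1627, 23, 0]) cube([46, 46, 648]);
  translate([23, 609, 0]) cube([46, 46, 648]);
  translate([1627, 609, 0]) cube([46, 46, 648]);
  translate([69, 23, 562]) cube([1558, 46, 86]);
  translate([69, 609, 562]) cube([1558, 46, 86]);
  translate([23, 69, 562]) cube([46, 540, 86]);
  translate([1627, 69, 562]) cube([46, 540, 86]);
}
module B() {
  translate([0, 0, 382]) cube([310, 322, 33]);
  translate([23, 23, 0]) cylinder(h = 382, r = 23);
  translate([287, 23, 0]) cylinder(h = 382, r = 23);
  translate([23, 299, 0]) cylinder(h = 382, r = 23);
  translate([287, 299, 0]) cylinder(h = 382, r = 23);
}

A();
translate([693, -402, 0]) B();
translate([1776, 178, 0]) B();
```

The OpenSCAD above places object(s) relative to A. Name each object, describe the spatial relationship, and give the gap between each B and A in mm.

Each stool's nearest face is 80 mm from the table's bounding box.

A is a table. B is a stool. Two stools sit around the table at the −y, +x sides. The gap between each stool and the table is 80 mm.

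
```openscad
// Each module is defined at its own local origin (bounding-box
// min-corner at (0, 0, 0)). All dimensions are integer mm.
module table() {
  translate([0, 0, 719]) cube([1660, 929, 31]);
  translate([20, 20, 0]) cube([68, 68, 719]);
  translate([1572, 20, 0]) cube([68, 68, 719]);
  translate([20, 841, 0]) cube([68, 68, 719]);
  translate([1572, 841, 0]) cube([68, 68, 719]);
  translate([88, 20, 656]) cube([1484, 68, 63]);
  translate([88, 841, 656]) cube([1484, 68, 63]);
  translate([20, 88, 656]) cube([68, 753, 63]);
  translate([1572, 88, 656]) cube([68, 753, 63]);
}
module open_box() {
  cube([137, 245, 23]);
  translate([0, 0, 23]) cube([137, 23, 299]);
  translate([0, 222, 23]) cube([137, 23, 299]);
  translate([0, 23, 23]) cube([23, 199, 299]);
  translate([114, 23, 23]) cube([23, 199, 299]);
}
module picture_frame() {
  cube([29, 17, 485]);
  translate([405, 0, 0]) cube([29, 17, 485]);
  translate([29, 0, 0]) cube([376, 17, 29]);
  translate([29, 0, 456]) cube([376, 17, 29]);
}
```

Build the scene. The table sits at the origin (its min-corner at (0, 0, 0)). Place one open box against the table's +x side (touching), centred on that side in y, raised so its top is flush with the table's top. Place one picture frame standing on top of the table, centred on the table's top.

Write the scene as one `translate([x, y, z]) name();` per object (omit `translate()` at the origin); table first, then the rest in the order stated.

table();
translate([1660, 342, 428]) open_box();
translate([613, 456, 750]) picture_frame();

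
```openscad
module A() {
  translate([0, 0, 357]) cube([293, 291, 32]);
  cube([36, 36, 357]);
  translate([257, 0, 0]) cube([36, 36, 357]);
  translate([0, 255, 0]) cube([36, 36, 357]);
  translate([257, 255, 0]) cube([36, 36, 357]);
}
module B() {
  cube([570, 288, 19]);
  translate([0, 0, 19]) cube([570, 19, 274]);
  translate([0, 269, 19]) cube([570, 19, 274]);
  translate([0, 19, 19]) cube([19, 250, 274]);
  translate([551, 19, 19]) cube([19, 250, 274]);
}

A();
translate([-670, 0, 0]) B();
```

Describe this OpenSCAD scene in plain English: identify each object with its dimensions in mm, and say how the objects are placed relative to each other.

A is a four-legged stool. The seat is a 293×291×32 mm slab whose top surface is at z = 389 mm; four square legs, each 36×36 mm in cross-section, run from the floor (z = 0) to the underside of the seat, each flush with a corner of the seat.

B is an open storage box with external size 570×288×293 mm and wall thickness 19 mm (the base is also 19 mm thick). The base covers the whole footprint; the four walls stand on the base, with the y-facing walls full-width and the x-facing walls fitting between their inner faces.

The open box is on the floor beside the stool on its −x side.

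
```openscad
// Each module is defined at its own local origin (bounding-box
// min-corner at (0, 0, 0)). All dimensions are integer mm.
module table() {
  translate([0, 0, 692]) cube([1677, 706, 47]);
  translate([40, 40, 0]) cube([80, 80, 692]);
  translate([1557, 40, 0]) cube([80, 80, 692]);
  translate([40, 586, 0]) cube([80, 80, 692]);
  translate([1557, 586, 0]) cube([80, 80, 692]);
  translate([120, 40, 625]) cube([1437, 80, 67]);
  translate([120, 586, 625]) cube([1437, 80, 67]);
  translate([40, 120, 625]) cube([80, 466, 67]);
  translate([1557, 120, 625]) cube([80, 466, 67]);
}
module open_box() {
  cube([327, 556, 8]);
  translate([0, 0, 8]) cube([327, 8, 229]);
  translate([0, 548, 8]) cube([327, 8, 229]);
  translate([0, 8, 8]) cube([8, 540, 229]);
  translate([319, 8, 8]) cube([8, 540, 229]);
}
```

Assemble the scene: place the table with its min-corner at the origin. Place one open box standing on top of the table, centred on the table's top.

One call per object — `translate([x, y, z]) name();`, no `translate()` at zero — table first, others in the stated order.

table();
translate([675, 75, 739]) open_box();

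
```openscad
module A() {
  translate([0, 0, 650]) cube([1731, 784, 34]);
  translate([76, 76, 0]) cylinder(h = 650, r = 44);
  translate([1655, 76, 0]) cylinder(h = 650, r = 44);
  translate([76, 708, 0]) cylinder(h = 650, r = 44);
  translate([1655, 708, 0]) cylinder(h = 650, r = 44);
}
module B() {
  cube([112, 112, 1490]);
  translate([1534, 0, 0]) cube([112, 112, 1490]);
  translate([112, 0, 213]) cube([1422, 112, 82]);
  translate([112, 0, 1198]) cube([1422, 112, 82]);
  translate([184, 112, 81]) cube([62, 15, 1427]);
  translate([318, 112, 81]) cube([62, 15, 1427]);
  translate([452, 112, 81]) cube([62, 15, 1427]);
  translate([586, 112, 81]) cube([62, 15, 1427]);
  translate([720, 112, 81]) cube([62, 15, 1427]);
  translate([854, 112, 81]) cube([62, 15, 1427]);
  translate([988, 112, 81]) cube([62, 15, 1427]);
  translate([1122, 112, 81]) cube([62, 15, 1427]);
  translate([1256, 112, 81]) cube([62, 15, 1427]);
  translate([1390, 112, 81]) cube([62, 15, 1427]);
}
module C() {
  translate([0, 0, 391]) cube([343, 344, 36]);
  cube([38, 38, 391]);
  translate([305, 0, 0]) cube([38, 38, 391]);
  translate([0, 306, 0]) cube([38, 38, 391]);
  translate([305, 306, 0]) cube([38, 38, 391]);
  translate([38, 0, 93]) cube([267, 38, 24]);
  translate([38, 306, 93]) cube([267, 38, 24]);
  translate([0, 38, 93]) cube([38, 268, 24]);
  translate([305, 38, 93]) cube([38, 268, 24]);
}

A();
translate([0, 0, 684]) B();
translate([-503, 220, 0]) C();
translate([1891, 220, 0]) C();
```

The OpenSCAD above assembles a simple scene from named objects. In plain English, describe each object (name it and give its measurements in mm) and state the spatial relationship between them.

A is a table with a 1731×784 mm rectangular top, 34 mm thick, top surface at z = 684 mm, supported by four round legs of 88 mm diameter, each leg's bounding box inset 32 mm from the nearest pair of top edges, running from the floor.

B is a fence section. Two 112×112 mm posts, 1490 mm tall, stand on the floor with a clear span of 1422 mm between their inner faces. Two horizontal rails of 112×82 mm section span the gap between the posts with their undersides at z = 213 mm and z = 1198 mm, flush with the posts' −y face. 10 pickets, each 62 mm wide, 15 mm thick and 1427 mm tall, are fixed to the +y face of the rails with their bottoms at z = 81 mm, evenly spaced across the span with equal gaps (rounded down to the nearest mm) at the −x end and between each pair — any rounding remainder accumulates at the +x end.

C is a four-legged stool. The seat is a 343×344×36 mm slab whose top surface is at z = 427 mm; four square legs, each 38×38 mm in cross-section, run from the floor (z = 0) to the underside of the seat, each flush with a corner of the seat. Four stretchers, 38 mm wide and 24 mm tall, connect adjacent legs with their undersides at z = 93 mm, each running between the inner faces of the legs it joins and aligned with the legs' outer faces on the other axis.

The fence section is on top of the table. Two stools sit around the table at the −x, +x sides.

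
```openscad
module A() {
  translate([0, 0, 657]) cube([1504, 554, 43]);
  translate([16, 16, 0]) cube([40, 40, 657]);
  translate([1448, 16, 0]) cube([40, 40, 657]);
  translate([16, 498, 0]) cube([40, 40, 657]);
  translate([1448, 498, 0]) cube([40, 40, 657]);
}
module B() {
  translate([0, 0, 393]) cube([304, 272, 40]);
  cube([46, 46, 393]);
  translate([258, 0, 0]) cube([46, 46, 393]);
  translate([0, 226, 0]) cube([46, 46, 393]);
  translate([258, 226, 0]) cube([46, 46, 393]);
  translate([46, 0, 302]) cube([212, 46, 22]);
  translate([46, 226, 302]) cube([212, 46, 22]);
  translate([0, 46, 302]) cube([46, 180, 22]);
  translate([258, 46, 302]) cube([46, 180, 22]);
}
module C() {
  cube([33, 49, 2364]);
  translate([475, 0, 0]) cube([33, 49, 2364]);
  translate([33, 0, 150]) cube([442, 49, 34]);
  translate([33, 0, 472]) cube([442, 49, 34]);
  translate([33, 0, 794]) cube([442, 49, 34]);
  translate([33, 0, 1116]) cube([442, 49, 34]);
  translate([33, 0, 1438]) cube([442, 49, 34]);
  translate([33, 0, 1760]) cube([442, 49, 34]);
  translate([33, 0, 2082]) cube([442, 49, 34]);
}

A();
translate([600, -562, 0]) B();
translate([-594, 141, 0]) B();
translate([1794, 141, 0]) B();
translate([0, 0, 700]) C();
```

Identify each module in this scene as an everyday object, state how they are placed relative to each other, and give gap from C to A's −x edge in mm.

The ladder's min-x is at 0; the table's min-x is 0; gap = 0 mm.

A is a table. B is a stool. C is a ladder. Three stools sit around the table at the −y, −x, +x sides. The ladder is on top of the table. The gap from the ladder to the table's −x edge is 0 mm.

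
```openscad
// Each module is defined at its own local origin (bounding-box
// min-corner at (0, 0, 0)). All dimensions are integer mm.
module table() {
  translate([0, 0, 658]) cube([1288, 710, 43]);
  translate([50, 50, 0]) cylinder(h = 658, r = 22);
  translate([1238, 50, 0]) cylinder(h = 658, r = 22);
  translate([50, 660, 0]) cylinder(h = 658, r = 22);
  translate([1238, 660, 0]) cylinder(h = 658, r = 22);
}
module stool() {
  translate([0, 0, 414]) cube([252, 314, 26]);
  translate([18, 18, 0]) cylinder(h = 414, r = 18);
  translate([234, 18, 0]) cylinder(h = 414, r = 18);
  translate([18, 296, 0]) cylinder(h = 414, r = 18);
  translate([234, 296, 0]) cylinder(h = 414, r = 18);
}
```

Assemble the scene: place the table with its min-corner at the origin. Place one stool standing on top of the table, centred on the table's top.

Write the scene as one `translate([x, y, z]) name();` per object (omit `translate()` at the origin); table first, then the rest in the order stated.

table();
translate([518, 198, 701]) stool();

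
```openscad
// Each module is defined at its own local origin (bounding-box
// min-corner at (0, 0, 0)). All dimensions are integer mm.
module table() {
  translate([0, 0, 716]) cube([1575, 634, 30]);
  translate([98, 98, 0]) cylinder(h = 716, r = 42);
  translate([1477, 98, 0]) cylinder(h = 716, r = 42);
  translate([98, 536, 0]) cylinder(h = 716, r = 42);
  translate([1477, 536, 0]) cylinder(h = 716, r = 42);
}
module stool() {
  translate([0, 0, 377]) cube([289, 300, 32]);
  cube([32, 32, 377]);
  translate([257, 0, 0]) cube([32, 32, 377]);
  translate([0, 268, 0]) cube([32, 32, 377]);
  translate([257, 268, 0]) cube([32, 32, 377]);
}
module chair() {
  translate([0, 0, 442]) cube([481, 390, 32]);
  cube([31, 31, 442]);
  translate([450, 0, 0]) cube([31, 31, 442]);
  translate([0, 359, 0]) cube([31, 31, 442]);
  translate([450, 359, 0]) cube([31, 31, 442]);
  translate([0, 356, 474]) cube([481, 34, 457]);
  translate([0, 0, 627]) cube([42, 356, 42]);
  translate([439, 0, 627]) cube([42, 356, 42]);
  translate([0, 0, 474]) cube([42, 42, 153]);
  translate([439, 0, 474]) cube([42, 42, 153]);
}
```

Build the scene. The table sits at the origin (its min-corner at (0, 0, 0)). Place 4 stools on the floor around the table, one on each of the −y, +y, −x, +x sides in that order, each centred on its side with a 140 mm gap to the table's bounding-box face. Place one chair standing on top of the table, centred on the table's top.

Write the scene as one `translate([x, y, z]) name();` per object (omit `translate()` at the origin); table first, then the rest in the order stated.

table();
translate([643, -440, 0]) stool();
translate([643, 774, 0]) stool();
translate([-429, 167, 0]) stool();
translate([1715, 167, 0]) stool();
translate([547, 122, 746]) chair();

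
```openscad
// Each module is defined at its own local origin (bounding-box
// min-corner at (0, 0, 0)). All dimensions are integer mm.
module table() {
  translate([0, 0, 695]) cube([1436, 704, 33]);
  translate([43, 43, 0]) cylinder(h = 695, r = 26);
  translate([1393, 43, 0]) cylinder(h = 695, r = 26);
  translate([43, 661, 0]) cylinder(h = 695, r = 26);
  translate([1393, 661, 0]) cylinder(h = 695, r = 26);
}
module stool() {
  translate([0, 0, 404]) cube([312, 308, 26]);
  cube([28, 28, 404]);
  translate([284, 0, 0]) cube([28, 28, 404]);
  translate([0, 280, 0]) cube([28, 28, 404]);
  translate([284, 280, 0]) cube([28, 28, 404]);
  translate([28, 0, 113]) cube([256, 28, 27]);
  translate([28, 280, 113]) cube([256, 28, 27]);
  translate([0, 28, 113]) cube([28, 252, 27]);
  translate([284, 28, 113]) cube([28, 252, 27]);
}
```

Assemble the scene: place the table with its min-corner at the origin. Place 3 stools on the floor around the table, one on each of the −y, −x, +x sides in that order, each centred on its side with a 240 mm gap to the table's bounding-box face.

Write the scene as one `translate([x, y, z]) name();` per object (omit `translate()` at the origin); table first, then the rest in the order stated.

table();
translate([562, -548, 0]) stool();
translate([-552, 198, 0]) stool();
translate([1676, 198, 0]) stool();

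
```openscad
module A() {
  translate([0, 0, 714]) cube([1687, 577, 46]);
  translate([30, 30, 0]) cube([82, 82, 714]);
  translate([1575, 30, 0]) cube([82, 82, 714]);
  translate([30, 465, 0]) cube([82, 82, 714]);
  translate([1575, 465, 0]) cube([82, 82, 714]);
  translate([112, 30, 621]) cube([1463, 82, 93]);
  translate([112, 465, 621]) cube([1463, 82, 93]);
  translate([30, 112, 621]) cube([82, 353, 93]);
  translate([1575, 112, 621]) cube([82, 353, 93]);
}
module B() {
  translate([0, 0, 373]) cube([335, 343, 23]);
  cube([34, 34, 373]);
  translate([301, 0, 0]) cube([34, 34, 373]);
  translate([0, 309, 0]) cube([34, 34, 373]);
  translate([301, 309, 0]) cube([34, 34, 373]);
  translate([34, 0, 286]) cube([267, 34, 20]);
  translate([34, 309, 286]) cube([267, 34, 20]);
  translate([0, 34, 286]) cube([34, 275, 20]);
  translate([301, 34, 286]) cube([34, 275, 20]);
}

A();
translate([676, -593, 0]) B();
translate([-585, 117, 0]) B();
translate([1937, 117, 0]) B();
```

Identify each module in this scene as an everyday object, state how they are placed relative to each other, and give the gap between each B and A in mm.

A is a table. B is a stool. Three stools sit around the table at the −y, −x, +x sides. The gap between each stool and the table is 250 mm.

Each stool's nearest face is 250 mm from the table's bounding box.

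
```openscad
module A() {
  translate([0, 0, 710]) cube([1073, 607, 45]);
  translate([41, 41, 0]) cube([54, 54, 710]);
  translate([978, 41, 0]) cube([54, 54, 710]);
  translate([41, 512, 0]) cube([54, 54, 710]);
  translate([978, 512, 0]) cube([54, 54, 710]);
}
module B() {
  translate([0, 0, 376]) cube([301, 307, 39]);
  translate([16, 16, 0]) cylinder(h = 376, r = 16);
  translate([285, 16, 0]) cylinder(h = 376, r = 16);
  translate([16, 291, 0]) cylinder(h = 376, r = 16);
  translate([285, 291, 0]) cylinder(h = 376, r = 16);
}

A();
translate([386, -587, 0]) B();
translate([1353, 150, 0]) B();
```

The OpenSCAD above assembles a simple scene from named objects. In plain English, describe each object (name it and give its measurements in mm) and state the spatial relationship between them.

A is a rectangular dining table. The top is 1073×607×45 mm with its upper surface at z = 755 mm. It stands on four 54×54 mm square legs, each inset 41 mm from the nearest pair of top edges, running from the floor to the underside of the top.

B is a simple wooden stool: a rectangular seat 301 mm (x) by 307 mm (y), 39 mm thick, top face at z = 415 mm, on four round legs, each 32 mm in diameter. The legs rest on z = 0, each leg's axis is inset half a diameter from the nearest pair of seat edges (so the leg's bounding box is flush with the corner).

Two stools sit around the table at the −y, +x sides.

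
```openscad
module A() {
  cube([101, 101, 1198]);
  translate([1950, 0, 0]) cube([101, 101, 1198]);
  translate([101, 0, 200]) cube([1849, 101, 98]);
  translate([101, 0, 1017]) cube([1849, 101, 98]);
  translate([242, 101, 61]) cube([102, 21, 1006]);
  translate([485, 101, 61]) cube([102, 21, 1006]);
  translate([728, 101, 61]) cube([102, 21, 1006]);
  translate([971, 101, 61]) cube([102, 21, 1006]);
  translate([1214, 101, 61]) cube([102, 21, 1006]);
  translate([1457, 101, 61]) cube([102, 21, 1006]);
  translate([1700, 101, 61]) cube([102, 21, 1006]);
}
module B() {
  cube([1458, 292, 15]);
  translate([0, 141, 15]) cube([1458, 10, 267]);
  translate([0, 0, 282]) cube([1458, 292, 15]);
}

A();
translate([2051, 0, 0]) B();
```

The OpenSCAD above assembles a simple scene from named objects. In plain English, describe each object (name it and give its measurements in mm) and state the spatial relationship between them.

A is a fence section. Two 101×101 mm posts, 1198 mm tall, stand on the floor with a clear span of 1849 mm between their inner faces. Two horizontal rails of 101×98 mm section span the gap between the posts with their undersides at z = 200 mm and z = 1017 mm, flush with the posts' −y face. 7 pickets, each 102 mm wide, 21 mm thick and 1006 mm tall, are fixed to the +y face of the rails with their bottoms at z = 61 mm, evenly spaced across the span with equal gaps (rounded down to the nearest mm) at the −x end and between each pair — any rounding remainder accumulates at the +x end.

B is an I-beam lying along x, 1458 mm long. Overall section height 297 mm. Two flanges 292 mm wide (y) and 15 mm thick, one on the floor and one at the top; a web 10 mm thick runs between them, centred on the flange width.

The I-beam is against the fence section's +x side, with their −y faces flush.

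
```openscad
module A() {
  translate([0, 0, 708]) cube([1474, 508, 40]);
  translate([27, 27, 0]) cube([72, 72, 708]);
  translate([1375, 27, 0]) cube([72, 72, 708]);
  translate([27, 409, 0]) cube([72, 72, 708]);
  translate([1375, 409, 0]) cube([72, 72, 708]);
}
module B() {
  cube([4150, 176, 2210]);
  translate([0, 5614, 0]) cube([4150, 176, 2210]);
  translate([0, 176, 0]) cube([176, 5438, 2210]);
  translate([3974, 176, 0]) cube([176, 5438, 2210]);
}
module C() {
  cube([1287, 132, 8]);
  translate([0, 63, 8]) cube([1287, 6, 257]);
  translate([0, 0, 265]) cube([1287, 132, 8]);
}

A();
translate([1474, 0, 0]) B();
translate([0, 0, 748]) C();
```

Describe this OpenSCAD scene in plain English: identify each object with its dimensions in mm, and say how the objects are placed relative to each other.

A is a table with a 1474×508 mm rectangular top, 40 mm thick, top surface at z = 748 mm, supported by four 72×72 mm square legs, each inset 27 mm from the nearest pair of top edges, running from the floor.

B is the wall frame of a small rectangular building: four walls, each 2210 mm tall and 176 mm thick, enclosing a footprint 4150 mm (x) by 5790 mm (y) outside-to-outside, with no floor or roof. The front and back walls (the −y and +y sides) span the full width; the two side walls fit between them.

C is an I-beam lying along x, 1287 mm long. Overall section height 273 mm. Two flanges 132 mm wide (y) and 8 mm thick, one on the floor and one at the top; a web 6 mm thick runs between them, centred on the flange width.

The house frame is against the table's +x side, with their −y faces flush. The I-beam is on top of the table.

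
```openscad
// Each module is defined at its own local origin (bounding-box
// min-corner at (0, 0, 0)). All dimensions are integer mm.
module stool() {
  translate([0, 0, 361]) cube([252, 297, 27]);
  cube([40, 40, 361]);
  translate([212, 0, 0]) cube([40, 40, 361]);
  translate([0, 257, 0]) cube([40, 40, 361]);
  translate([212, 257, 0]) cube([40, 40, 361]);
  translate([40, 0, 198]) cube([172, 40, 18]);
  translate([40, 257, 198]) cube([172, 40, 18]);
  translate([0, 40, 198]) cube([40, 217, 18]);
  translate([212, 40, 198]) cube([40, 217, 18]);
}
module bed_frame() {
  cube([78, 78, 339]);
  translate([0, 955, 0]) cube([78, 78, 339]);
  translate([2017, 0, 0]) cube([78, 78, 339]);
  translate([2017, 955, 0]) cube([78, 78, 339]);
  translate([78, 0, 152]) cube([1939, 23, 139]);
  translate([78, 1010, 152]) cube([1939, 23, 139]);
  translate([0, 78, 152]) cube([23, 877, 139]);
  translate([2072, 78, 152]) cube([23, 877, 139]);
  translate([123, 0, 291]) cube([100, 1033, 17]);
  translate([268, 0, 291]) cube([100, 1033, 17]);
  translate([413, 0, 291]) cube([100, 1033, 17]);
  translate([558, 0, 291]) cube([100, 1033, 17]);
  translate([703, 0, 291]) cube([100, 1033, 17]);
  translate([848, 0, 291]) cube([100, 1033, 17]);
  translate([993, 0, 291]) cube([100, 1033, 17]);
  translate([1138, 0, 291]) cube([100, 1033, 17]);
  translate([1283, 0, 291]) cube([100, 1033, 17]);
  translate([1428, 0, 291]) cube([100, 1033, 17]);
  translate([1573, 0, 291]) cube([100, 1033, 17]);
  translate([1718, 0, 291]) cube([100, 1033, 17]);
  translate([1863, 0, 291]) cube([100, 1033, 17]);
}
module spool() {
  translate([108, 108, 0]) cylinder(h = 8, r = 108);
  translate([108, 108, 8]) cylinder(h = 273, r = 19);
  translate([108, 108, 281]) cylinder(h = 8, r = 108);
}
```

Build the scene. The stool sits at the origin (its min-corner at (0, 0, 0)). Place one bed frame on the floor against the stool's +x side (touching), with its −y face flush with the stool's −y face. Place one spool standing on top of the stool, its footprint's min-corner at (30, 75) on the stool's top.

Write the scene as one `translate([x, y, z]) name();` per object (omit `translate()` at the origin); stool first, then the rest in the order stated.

stool();
translate([252, 0, 0]) bed_frame();
translate([30, 75, 388]) spool();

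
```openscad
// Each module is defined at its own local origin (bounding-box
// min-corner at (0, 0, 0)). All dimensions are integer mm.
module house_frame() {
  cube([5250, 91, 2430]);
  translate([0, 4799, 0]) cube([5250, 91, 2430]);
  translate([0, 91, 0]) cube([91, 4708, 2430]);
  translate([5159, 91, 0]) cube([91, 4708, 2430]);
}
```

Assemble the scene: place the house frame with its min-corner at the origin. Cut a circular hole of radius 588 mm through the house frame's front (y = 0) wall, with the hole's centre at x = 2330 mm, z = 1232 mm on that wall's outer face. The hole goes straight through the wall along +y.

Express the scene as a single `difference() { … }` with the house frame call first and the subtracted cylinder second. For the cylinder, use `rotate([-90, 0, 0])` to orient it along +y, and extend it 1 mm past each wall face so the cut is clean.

difference() {
  house_frame();
  translate([2330, -1, 1232]) rotate([-90, 0, 0]) cylinder(h = 93, r = 588);
}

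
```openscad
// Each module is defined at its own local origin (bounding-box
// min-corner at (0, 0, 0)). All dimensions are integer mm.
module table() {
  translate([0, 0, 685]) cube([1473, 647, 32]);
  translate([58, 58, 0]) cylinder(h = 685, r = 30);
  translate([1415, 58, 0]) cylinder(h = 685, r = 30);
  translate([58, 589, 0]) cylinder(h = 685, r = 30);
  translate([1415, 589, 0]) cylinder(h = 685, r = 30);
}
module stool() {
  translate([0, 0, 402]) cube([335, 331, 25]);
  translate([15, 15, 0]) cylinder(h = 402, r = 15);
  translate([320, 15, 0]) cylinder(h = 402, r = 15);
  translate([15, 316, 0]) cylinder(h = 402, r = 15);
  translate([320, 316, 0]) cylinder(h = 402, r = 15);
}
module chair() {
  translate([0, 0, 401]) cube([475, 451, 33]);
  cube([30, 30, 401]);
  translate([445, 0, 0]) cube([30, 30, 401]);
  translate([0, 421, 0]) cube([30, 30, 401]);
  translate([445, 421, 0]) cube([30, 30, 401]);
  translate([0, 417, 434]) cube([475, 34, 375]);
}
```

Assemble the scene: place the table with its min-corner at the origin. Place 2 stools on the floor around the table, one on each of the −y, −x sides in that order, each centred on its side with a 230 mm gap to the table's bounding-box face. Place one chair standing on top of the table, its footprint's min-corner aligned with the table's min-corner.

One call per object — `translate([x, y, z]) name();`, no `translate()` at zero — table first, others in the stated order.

table();
translate([569, -561, 0]) stool();
translate([-565, 158, 0]) stool();
translate([0, 0, 717]) chair();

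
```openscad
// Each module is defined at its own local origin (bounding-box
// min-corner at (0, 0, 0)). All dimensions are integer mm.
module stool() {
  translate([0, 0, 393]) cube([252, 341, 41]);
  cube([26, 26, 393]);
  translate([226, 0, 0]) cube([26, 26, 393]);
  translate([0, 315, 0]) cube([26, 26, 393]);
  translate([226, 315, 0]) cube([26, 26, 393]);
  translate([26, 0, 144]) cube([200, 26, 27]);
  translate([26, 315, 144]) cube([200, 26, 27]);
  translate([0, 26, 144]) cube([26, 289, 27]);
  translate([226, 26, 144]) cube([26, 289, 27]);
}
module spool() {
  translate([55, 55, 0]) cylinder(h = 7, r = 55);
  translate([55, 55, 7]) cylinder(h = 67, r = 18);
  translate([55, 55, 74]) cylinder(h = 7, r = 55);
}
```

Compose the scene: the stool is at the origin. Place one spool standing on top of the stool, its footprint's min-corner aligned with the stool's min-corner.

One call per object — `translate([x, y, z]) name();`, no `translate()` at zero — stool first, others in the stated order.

stool();
translate([0, 0, 434]) spool();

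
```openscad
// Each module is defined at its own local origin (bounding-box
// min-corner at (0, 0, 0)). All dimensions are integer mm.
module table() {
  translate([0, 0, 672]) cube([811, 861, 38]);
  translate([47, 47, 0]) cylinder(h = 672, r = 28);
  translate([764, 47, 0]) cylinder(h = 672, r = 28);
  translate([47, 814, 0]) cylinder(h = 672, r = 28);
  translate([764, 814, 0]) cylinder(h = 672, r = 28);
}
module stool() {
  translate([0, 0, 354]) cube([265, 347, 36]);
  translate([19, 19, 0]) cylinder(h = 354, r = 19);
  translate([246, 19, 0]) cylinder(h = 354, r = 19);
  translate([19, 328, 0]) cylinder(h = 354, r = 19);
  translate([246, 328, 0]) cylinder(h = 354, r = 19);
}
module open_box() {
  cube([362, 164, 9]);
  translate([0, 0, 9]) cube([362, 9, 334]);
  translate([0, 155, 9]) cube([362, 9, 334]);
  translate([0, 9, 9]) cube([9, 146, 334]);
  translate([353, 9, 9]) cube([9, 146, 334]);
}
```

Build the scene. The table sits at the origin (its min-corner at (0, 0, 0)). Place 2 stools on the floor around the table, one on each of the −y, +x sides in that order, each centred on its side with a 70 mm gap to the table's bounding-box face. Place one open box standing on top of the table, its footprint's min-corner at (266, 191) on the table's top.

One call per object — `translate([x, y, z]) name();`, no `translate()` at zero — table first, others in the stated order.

table();
translate([273, -417, 0]) stool();
translate([881, 257, 0]) stool();
translate([266, 191, 710]) open_box();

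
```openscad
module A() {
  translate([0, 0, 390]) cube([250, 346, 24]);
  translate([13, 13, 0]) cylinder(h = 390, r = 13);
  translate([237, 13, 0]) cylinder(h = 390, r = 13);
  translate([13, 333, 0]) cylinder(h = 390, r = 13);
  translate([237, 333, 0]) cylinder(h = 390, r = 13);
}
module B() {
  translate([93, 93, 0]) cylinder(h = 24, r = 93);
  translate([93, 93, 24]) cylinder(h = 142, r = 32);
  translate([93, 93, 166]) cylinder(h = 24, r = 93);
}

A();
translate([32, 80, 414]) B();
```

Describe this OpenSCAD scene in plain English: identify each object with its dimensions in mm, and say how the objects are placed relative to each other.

A is a simple wooden stool: a rectangular seat 250 mm (x) by 346 mm (y), 24 mm thick, top face at z = 414 mm, on four round legs, each 26 mm in diameter. The legs rest on z = 0, each leg's axis is inset half a diameter from the nearest pair of seat edges (so the leg's bounding box is flush with the corner).

B is a spool: two coaxial disc flanges of radius 93 mm and thickness 24 mm, joined by a core cylinder of radius 32 mm and height 142 mm. The lower flange rests on z = 0 and the three cylinders share a vertical axis.

The spool is on top of the stool, centred.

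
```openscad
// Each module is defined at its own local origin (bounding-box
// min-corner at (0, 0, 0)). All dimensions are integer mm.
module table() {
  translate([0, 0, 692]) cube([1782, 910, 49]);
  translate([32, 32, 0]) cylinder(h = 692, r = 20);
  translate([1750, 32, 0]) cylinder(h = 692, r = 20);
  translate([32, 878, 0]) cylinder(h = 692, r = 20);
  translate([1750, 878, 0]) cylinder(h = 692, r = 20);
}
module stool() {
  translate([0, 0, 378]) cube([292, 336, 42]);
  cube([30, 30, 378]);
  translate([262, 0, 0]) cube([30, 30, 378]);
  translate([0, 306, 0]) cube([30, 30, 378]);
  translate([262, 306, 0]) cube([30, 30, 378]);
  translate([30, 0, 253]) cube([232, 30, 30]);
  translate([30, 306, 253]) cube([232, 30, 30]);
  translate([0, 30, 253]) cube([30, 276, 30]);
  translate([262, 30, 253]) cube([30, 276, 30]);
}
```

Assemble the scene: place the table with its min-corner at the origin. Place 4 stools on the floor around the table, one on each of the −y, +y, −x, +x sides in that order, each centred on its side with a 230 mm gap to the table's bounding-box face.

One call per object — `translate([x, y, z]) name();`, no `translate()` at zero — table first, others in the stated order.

table();
translate([745, -566, 0]) stool();
translate([745, 1140, 0]) stool();
translate([-522, 287, 0]) stool();
translate([2012, 287, 0]) stool();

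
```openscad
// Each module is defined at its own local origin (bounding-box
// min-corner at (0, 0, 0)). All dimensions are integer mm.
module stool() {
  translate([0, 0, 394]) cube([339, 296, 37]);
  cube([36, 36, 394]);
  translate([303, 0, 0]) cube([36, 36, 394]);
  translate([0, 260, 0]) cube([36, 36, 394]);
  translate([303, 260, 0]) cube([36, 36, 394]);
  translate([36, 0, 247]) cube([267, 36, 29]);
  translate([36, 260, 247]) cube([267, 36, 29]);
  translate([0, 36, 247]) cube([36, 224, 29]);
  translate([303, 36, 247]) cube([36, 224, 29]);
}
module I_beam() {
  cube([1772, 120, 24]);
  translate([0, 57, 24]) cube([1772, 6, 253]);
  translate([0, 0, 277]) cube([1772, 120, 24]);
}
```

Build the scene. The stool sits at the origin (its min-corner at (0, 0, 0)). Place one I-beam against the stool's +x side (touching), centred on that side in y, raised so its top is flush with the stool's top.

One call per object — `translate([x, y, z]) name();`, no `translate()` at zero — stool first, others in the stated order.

stool();
translate([339, 88, 130]) I_beam();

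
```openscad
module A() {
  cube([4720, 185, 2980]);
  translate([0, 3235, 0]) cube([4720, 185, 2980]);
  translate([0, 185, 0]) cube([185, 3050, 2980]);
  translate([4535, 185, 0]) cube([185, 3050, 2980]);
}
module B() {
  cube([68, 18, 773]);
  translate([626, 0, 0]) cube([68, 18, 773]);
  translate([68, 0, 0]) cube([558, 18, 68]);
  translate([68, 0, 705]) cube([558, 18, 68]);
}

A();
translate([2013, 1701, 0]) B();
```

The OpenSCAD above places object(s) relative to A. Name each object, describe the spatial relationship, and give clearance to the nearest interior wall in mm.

A is a house frame. B is a picture frame. The picture frame sits inside the house frame, centred. The clearance to the nearest interior wall is 1516 mm.

Clearances: x = 1828, y = 1516; minimum 1516 mm.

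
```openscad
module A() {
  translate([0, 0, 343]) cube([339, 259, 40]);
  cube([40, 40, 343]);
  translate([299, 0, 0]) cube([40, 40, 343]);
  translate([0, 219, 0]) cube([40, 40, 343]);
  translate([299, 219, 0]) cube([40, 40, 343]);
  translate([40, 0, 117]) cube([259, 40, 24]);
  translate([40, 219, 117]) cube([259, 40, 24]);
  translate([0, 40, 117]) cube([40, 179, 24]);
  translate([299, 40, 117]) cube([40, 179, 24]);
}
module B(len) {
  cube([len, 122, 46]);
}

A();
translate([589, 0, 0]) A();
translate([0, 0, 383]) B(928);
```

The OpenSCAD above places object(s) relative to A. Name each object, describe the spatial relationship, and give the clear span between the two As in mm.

A is a stool. B is a beam. A beam spans the tops of two stools. The clear span between the two stools is 250 mm.

Second stool starts at x = 589; first ends at x = 339; clear span = 589 − 339 = 250 mm.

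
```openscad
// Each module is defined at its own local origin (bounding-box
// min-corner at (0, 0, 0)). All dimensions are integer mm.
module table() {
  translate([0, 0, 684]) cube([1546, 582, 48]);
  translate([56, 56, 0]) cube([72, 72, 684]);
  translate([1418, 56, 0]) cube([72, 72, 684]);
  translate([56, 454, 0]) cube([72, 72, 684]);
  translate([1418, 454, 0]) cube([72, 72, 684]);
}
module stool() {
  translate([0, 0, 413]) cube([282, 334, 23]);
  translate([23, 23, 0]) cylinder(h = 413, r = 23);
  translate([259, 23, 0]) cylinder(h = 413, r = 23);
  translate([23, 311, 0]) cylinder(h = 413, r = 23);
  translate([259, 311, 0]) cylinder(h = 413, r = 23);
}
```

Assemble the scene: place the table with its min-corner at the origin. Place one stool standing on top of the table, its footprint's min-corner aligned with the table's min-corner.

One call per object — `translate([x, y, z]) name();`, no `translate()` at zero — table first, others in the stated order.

table();
translate([0, 0, 732]) stool();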